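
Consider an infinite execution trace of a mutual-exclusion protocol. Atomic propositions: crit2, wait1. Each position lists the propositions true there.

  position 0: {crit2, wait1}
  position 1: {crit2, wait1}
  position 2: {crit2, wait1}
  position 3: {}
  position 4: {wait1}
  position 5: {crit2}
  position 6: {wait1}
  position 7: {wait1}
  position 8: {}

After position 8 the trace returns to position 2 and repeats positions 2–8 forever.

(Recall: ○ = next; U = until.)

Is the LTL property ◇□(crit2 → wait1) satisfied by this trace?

No

□(crit2 → wait1) is false at every position 0..8, so it never becomes true and ◇□(crit2 → wait1) fails.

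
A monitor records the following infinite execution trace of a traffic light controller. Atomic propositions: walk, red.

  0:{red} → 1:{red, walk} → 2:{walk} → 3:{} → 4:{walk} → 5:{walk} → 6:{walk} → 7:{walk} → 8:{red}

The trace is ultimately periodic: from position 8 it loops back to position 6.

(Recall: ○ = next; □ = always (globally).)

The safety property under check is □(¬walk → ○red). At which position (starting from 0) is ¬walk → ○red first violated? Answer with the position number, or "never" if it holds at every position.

3

Check ¬walk → ○red at each position in order: 0 ✓, 1 ✓, 2 ✓.
At position 3 the labels are {} and the next position 4 has {walk}, so ¬walk → ○red is false there. This is the first violation.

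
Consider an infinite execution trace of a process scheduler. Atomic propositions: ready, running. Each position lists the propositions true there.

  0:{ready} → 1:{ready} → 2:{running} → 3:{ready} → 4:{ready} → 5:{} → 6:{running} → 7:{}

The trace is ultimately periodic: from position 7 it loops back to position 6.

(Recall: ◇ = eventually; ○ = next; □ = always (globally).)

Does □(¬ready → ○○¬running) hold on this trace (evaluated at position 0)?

Does not hold

¬ready → ○○¬running must hold at every position from 0 onward. It fails at position 6, so □(¬ready → ○○¬running) is false.
Positions where ¬ready holds: 2, 5, 6, 7.
Check ○○¬running at each: 2→ok, 5→ok, 6→fails, 7→ok.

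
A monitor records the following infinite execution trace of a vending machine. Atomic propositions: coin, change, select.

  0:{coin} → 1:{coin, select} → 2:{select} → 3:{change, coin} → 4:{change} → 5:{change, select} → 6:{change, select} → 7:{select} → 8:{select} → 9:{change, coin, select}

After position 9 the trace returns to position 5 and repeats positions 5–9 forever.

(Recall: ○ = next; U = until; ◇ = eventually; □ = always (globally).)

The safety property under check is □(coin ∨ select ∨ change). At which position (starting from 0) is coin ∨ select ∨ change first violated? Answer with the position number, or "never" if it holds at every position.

coin ∨ select ∨ change holds at every position 0..9, and those are all the positions the trace ever visits, so the invariant □(coin ∨ select ∨ change) is never violated.

never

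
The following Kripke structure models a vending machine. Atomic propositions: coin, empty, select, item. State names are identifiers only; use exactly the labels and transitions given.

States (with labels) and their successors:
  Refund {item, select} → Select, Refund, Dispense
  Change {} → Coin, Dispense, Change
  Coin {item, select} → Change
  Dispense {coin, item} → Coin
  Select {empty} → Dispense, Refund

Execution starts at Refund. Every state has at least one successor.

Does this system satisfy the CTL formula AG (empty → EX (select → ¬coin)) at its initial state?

States satisfying empty → EX (select → ¬coin): {Refund, Change, Coin, Dispense, Select}.
States satisfying AG (empty → EX (select → ¬coin)): {Refund, Change, Coin, Dispense, Select}.
Every state reachable from Refund satisfies empty → EX (select → ¬coin).
Refund ∈ Sat(AG (empty → EX (select → ¬coin))).

Holds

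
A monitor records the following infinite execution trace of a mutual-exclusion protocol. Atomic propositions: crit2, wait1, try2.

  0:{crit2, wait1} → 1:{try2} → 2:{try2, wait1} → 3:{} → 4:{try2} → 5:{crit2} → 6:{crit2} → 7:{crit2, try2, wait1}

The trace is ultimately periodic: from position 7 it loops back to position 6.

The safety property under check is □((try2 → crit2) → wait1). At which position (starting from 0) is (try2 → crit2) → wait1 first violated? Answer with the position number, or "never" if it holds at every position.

Check (try2 → crit2) → wait1 at each position in order: 0 ✓, 1 ✓, 2 ✓.
At position 3 the labels are {}, so (try2 → crit2) → wait1 is false there. This is the first violation.

3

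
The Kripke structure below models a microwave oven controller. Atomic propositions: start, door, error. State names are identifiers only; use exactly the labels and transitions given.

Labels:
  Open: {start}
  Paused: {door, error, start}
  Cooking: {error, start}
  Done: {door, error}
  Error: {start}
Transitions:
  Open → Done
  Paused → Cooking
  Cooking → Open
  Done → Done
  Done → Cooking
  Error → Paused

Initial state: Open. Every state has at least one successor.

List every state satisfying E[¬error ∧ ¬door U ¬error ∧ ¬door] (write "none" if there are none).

{Open, Error}

States satisfying ¬error ∧ ¬door: {Open, Error}.
States satisfying E[¬error ∧ ¬door U ¬error ∧ ¬door]: {Open, Error}.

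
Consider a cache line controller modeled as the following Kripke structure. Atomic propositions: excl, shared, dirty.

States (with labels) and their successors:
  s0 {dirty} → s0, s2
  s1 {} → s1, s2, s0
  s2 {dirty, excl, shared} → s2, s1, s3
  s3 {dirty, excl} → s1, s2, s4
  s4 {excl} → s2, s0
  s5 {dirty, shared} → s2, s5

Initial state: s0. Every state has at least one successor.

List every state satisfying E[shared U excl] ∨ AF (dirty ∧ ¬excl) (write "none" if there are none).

{s0, s2, s3, s4, s5}

States satisfying shared: {s2, s5}.
States satisfying excl: {s2, s3, s4}.
States satisfying E[shared U excl]: {s2, s3, s4, s5}.
States satisfying dirty ∧ ¬excl: {s0, s5}.
States satisfying AF (dirty ∧ ¬excl): {s0, s5}.
States satisfying E[shared U excl] ∨ AF (dirty ∧ ¬excl): {s0, s2, s3, s4, s5}.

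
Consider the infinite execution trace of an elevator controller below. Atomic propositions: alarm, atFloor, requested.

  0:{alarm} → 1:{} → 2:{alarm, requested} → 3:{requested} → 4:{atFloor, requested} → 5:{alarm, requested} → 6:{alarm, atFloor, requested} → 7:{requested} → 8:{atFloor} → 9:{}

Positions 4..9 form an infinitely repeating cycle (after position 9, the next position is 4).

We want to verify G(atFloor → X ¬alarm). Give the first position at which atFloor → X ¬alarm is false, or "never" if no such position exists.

4

Check atFloor → X ¬alarm at each position in order: 0 ✓, 1 ✓, 2 ✓, 3 ✓.
At position 4 the labels are {atFloor, requested} and the next position 5 has {alarm, requested}, so atFloor → X ¬alarm is false there. This is the first violation.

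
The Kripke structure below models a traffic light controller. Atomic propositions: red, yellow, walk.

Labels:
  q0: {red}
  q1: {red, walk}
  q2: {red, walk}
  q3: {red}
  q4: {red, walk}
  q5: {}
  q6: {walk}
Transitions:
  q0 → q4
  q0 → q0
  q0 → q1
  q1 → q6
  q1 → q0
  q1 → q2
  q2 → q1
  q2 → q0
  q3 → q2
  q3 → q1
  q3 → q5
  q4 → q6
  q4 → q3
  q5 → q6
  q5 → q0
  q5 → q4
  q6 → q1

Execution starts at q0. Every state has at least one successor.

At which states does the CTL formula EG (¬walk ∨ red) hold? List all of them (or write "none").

{q0, q1, q2, q3, q4, q5}

States satisfying ¬walk ∨ red: {q0, q1, q2, q3, q4, q5}.
States satisfying EG (¬walk ∨ red): {q0, q1, q2, q3, q4, q5}.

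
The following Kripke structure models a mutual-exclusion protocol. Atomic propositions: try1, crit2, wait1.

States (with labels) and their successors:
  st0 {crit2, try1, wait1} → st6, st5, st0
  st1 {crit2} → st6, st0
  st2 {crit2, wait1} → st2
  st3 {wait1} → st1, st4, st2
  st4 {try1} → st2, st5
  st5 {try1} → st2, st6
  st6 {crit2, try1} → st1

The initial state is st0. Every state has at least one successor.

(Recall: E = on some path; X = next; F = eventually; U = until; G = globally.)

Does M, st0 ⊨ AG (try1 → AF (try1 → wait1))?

Yes

States satisfying try1 → AF (try1 → wait1): {st0, st1, st2, st3, st4, st5, st6}.
States satisfying AG (try1 → AF (try1 → wait1)): {st0, st1, st2, st3, st4, st5, st6}.
Every state reachable from st0 satisfies try1 → AF (try1 → wait1).
st0 ∈ Sat(AG (try1 → AF (try1 → wait1))).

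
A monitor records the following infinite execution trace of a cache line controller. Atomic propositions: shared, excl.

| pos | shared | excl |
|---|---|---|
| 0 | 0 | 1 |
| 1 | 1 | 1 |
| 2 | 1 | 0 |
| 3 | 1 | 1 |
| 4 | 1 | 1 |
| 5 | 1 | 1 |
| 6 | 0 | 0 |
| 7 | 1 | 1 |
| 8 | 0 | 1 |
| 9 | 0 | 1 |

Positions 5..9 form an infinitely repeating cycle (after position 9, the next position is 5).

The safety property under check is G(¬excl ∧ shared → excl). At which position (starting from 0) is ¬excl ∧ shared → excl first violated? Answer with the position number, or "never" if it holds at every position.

Check ¬excl ∧ shared → excl at each position in order: 0 ✓, 1 ✓.
At position 2 the labels are {shared}, so ¬excl ∧ shared → excl is false there. This is the first violation.

2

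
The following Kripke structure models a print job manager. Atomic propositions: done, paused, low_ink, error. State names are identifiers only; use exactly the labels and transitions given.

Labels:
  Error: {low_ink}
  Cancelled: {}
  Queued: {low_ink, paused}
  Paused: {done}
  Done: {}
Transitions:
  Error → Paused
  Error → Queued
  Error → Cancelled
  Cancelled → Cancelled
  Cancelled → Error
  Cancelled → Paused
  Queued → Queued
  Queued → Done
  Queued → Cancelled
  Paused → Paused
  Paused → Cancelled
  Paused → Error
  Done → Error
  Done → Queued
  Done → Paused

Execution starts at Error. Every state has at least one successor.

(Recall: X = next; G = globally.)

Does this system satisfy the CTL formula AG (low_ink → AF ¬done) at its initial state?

Holds

States satisfying low_ink → AF ¬done: {Error, Cancelled, Queued, Paused, Done}.
States satisfying AG (low_ink → AF ¬done): {Error, Cancelled, Queued, Paused, Done}.
Every state reachable from Error satisfies low_ink → AF ¬done.
Error ∈ Sat(AG (low_ink → AF ¬done)).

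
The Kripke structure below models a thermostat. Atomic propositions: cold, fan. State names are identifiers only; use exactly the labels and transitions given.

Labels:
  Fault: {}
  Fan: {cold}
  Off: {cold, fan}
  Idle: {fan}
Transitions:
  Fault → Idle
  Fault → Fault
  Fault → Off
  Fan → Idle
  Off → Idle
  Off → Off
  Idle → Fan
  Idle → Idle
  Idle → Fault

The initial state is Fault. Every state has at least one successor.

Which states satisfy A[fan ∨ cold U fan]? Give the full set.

States satisfying fan ∨ cold: {Fan, Off, Idle}.
States satisfying fan: {Off, Idle}.
States satisfying A[fan ∨ cold U fan]: {Fan, Off, Idle}.

{Fan, Off, Idle}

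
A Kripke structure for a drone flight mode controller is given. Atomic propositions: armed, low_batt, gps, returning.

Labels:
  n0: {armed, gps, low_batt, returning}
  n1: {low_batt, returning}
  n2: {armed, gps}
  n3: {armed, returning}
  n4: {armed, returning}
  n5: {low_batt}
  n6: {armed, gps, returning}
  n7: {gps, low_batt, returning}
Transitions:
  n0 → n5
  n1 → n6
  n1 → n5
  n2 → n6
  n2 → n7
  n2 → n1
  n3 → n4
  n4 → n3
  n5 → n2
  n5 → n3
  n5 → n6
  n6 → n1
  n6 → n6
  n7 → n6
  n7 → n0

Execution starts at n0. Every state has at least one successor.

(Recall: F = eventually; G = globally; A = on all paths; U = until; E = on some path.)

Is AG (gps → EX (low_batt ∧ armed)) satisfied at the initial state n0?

States satisfying gps → EX (low_batt ∧ armed): {n1, n3, n4, n5, n7}.
States satisfying AG (gps → EX (low_batt ∧ armed)): {n3, n4}.
n0 is reachable from n0 and violates gps → EX (low_batt ∧ armed), so AG fails at n0.
n0 ∉ Sat(AG (gps → EX (low_batt ∧ armed))).

Violated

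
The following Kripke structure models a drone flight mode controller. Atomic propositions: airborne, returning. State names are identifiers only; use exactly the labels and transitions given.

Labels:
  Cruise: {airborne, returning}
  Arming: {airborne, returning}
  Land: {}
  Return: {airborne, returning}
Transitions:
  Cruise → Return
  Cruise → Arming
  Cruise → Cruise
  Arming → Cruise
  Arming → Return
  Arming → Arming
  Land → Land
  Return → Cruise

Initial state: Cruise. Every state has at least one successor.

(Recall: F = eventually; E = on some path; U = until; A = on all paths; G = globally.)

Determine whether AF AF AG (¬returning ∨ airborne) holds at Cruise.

States satisfying AF AG (¬returning ∨ airborne): {Cruise, Arming, Land, Return}.
States satisfying AF AF AG (¬returning ∨ airborne): {Cruise, Arming, Land, Return}.
Cruise ∈ Sat(AF AF AG (¬returning ∨ airborne)).

Yes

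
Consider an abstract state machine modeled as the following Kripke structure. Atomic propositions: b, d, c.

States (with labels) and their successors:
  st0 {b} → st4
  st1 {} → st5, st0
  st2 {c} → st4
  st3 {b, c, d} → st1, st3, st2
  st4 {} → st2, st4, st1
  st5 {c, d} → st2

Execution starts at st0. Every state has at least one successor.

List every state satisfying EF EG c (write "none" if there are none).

{st3}

States satisfying EG c: {st3}.
States satisfying EF EG c: {st3}.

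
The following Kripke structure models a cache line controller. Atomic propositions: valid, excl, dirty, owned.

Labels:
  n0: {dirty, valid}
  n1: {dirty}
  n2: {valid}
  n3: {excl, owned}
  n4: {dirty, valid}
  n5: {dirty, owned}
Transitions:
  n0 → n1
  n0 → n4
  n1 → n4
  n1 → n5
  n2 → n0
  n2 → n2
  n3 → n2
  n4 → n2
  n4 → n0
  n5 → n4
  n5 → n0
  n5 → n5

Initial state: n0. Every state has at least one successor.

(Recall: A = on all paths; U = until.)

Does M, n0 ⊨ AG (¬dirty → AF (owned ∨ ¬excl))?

Satisfied

States satisfying ¬dirty → AF (owned ∨ ¬excl): {n0, n1, n2, n3, n4, n5}.
States satisfying AG (¬dirty → AF (owned ∨ ¬excl)): {n0, n1, n2, n3, n4, n5}.
Every state reachable from n0 satisfies ¬dirty → AF (owned ∨ ¬excl).
n0 ∈ Sat(AG (¬dirty → AF (owned ∨ ¬excl))).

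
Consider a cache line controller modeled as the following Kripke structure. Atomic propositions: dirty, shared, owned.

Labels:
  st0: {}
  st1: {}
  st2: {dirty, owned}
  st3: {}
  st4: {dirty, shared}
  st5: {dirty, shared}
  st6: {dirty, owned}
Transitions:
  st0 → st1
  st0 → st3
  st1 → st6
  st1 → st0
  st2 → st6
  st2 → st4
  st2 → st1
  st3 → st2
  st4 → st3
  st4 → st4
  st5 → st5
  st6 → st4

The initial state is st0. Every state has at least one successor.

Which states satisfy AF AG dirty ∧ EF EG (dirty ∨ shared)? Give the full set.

{st5}

States satisfying AG dirty: {st5}.
States satisfying AF AG dirty: {st5}.
States satisfying EG (dirty ∨ shared): {st2, st4, st5, st6}.
States satisfying EF EG (dirty ∨ shared): {st0, st1, st2, st3, st4, st5, st6}.
States satisfying AF AG dirty ∧ EF EG (dirty ∨ shared): {st5}.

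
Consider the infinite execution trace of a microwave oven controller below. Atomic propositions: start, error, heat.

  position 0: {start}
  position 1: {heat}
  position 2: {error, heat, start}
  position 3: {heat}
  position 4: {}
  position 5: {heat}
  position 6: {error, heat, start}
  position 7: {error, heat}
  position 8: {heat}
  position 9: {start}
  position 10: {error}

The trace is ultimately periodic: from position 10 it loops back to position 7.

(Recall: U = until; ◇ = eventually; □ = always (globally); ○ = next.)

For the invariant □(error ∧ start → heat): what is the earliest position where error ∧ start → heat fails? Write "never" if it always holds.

error ∧ start → heat holds at every position 0..10, and those are all the positions the trace ever visits, so the invariant □(error ∧ start → heat) is never violated.

never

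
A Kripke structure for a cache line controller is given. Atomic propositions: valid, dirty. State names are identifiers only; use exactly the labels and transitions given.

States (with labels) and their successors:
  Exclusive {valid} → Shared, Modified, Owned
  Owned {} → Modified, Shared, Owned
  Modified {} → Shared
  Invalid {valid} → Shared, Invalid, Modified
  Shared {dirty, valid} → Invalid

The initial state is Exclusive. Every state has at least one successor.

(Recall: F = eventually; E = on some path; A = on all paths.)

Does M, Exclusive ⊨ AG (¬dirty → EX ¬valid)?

States satisfying ¬dirty → EX ¬valid: {Exclusive, Owned, Invalid, Shared}.
States satisfying AG (¬dirty → EX ¬valid): ∅.
Modified is reachable from Exclusive and violates ¬dirty → EX ¬valid, so AG fails at Exclusive.
Exclusive ∉ Sat(AG (¬dirty → EX ¬valid)).

No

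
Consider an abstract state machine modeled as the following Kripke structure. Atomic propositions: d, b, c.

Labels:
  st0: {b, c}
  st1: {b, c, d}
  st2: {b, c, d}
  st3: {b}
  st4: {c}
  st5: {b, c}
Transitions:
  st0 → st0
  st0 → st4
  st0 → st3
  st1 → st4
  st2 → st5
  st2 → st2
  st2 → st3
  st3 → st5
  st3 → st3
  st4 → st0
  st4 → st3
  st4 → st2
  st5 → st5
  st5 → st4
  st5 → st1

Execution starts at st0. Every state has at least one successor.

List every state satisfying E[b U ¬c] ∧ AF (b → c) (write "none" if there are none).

States satisfying b: {st0, st1, st2, st3, st5}.
States satisfying ¬c: {st3}.
States satisfying E[b U ¬c]: {st0, st2, st3}.
States satisfying b → c: {st0, st1, st2, st4, st5}.
States satisfying AF (b → c): {st0, st1, st2, st4, st5}.
States satisfying E[b U ¬c] ∧ AF (b → c): {st0, st2}.

{st0, st2}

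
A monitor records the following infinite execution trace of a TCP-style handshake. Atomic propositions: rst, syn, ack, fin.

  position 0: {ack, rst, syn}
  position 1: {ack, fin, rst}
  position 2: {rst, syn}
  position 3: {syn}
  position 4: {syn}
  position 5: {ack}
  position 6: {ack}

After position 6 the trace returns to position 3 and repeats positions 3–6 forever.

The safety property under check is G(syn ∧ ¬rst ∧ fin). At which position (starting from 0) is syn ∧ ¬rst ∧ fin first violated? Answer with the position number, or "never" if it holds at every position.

0

At position 0 the labels are {ack, rst, syn}, so syn ∧ ¬rst ∧ fin is false there. This is the first violation.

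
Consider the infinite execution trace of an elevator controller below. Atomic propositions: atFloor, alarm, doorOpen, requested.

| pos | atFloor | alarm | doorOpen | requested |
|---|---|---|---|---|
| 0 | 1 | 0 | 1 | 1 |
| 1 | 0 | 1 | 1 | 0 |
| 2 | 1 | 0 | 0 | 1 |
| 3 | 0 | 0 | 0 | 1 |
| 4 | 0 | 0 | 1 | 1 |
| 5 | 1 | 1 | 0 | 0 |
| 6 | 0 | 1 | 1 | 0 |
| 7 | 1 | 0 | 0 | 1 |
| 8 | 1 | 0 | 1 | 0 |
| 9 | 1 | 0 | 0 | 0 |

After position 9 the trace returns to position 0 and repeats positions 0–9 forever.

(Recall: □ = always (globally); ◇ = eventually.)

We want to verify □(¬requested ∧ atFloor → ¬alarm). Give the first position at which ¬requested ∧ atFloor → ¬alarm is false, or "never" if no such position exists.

5

Check ¬requested ∧ atFloor → ¬alarm at each position in order: 0 ✓, 1 ✓, 2 ✓, 3 ✓, 4 ✓.
At position 5 the labels are {alarm, atFloor}, so ¬requested ∧ atFloor → ¬alarm is false there. This is the first violation.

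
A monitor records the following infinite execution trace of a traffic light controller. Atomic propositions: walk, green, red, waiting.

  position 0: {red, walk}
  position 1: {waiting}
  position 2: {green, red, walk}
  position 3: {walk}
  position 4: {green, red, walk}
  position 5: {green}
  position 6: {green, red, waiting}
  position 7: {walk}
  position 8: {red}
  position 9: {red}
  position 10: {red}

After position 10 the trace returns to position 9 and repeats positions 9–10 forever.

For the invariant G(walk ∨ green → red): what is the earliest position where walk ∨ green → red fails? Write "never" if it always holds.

Check walk ∨ green → red at each position in order: 0 ✓, 1 ✓, 2 ✓.
At position 3 the labels are {walk}, so walk ∨ green → red is false there. This is the first violation.

3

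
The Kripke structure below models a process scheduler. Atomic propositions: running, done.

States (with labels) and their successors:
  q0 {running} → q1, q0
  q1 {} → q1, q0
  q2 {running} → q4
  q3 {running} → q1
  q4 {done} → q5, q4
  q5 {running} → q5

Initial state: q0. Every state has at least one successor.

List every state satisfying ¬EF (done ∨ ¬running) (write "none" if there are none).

{q5}

States satisfying done ∨ ¬running: {q1, q4}.
States satisfying EF (done ∨ ¬running): {q0, q1, q2, q3, q4}.
States satisfying ¬EF (done ∨ ¬running): {q5}.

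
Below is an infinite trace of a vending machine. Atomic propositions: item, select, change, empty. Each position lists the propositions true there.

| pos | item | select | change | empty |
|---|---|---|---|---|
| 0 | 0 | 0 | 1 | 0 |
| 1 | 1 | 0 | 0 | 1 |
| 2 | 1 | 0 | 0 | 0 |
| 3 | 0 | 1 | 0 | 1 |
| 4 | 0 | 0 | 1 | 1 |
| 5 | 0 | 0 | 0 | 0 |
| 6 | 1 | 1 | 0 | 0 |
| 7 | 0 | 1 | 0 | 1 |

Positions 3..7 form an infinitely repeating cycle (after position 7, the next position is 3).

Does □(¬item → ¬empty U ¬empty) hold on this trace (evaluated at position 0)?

No

¬item → ¬empty U ¬empty must hold at every position from 0 onward. It fails at position 3, so □(¬item → ¬empty U ¬empty) is false.
Positions where ¬item holds: 0, 3, 4, 5, 7.
Check ¬empty U ¬empty at each: 0→ok, 3→fails, 4→fails, 5→ok, 7→fails.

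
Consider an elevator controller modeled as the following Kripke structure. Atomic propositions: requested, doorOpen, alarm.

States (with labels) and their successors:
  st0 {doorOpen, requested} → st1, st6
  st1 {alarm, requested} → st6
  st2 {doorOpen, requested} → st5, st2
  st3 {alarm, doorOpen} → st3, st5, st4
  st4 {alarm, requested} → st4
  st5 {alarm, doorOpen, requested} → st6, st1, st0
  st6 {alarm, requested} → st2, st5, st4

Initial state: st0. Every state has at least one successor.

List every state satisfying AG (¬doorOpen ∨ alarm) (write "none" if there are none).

{st4}

States satisfying ¬doorOpen ∨ alarm: {st1, st3, st4, st5, st6}.
States satisfying AG (¬doorOpen ∨ alarm): {st4}.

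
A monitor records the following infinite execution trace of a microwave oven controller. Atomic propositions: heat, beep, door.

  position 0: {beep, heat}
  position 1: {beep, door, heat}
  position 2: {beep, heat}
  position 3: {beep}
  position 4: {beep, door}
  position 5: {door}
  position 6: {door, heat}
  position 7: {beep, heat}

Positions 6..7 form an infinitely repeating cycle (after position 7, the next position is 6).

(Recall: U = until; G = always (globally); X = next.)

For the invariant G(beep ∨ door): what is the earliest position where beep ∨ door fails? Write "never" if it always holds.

never

beep ∨ door holds at every position 0..7, and those are all the positions the trace ever visits, so the invariant G(beep ∨ door) is never violated.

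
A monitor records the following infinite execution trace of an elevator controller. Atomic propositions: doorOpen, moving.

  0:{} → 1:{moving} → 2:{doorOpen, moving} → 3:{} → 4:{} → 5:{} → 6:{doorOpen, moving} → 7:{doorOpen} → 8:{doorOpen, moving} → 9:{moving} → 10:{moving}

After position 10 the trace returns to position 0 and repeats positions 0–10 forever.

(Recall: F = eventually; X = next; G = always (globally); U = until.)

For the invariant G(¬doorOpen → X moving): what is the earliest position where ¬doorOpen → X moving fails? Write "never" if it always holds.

3

Check ¬doorOpen → X moving at each position in order: 0 ✓, 1 ✓, 2 ✓.
At position 3 the labels are {} and the next position 4 has {}, so ¬doorOpen → X moving is false there. This is the first violation.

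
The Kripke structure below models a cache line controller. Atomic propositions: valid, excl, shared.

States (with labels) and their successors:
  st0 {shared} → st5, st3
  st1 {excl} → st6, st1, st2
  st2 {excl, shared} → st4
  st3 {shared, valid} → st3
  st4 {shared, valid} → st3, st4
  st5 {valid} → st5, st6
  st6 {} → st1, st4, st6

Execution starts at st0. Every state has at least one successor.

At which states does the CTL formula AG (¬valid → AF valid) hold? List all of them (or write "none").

{st2, st3, st4}

States satisfying ¬valid → AF valid: {st0, st2, st3, st4, st5}.
States satisfying AG (¬valid → AF valid): {st2, st3, st4}.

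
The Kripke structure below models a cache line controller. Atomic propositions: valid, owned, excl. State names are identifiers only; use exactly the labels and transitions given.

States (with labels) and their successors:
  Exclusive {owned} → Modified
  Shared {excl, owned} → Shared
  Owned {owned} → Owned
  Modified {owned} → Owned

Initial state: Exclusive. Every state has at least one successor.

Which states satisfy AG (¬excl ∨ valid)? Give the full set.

States satisfying ¬excl ∨ valid: {Exclusive, Owned, Modified}.
States satisfying AG (¬excl ∨ valid): {Exclusive, Owned, Modified}.

{Exclusive, Owned, Modified}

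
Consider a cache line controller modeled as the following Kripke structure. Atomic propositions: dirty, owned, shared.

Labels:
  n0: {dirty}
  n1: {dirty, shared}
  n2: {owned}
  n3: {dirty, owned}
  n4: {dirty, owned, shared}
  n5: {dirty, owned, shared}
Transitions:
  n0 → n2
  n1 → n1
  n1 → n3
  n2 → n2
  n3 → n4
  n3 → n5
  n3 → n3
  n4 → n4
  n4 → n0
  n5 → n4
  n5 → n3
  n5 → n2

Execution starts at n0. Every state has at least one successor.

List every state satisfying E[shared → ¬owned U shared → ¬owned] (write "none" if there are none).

{n0, n1, n2, n3}

States satisfying shared → ¬owned: {n0, n1, n2, n3}.
States satisfying E[shared → ¬owned U shared → ¬owned]: {n0, n1, n2, n3}.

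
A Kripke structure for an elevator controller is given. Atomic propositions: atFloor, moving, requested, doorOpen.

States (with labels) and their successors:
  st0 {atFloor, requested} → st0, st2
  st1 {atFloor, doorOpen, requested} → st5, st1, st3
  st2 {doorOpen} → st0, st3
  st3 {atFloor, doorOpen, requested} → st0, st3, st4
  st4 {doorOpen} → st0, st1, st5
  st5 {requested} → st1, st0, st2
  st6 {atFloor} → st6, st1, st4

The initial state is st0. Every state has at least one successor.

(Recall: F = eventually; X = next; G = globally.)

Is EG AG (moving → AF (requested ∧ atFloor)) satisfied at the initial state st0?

States satisfying AG (moving → AF (requested ∧ atFloor)): {st0, st1, st2, st3, st4, st5, st6}.
States satisfying EG AG (moving → AF (requested ∧ atFloor)): {st0, st1, st2, st3, st4, st5, st6}.
st0 ∈ Sat(EG AG (moving → AF (requested ∧ atFloor))).

Satisfied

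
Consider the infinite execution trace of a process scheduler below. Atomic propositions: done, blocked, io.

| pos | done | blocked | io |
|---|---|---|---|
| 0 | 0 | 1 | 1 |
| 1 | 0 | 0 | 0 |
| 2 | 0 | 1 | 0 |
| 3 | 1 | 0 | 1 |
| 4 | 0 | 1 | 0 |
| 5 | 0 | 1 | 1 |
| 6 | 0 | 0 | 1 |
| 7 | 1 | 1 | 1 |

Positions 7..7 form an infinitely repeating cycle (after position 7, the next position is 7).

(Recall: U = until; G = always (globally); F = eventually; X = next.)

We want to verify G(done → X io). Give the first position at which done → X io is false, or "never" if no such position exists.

3

Check done → X io at each position in order: 0 ✓, 1 ✓, 2 ✓.
At position 3 the labels are {done, io} and the next position 4 has {blocked}, so done → X io is false there. This is the first violation.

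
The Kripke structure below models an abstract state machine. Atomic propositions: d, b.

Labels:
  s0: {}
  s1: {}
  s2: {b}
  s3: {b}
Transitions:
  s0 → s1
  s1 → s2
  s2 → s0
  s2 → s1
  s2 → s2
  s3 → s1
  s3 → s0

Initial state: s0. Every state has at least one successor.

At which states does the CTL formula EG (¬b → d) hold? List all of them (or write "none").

States satisfying ¬b → d: {s2, s3}.
States satisfying EG (¬b → d): {s2}.

{s2}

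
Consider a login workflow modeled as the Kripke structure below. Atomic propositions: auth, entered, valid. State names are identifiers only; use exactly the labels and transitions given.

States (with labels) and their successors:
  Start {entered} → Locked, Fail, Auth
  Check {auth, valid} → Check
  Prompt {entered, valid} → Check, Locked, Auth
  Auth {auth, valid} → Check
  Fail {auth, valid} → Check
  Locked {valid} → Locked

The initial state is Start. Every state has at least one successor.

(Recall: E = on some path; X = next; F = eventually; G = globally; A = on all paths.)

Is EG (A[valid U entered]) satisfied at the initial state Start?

No

States satisfying A[valid U entered]: {Start, Prompt}.
States satisfying EG (A[valid U entered]): ∅.
No suitable path/successor from Start witnesses the formula.
Start ∉ Sat(EG (A[valid U entered])).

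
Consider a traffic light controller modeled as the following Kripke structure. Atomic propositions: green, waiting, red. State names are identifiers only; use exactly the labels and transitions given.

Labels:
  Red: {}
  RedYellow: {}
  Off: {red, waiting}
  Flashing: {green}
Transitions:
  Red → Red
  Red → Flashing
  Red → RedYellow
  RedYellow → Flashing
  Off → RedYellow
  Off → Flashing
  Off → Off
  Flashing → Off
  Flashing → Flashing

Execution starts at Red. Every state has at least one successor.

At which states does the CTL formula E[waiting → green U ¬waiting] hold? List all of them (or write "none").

States satisfying waiting → green: {Red, RedYellow, Flashing}.
States satisfying ¬waiting: {Red, RedYellow, Flashing}.
States satisfying E[waiting → green U ¬waiting]: {Red, RedYellow, Flashing}.

{Red, RedYellow, Flashing}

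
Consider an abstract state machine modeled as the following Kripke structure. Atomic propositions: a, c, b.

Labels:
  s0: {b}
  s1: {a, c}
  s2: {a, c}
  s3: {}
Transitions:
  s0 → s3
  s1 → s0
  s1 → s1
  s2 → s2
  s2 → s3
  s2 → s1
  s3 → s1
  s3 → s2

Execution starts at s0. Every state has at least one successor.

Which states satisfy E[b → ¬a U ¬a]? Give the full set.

States satisfying b → ¬a: {s0, s1, s2, s3}.
States satisfying ¬a: {s0, s3}.
States satisfying E[b → ¬a U ¬a]: {s0, s1, s2, s3}.

{s0, s1, s2, s3}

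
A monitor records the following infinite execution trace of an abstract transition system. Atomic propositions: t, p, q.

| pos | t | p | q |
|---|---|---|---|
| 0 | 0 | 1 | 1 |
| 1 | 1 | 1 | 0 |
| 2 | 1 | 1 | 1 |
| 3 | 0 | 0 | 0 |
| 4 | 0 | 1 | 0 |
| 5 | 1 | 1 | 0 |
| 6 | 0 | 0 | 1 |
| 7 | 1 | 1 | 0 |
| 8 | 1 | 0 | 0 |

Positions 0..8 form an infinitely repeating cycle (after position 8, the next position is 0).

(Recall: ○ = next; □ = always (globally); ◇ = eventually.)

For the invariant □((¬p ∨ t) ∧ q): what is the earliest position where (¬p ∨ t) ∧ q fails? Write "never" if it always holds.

0

At position 0 the labels are {p, q}, so (¬p ∨ t) ∧ q is false there. This is the first violation.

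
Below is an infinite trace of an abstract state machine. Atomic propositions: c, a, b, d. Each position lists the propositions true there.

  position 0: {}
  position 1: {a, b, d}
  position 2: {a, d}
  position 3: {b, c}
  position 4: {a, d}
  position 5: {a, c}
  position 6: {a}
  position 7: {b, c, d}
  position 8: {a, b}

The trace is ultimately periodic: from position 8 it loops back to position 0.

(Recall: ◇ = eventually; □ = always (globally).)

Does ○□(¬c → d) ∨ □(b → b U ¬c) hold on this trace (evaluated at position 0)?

Satisfied

The position after 0 is 1; □(¬c → d) is false there.
b → b U ¬c holds at every position 0..8, and those are all positions ever visited, so □(b → b U ¬c) holds.
Positions where b holds: 1, 3, 7, 8.
Check b U ¬c at each: 1→ok, 3→ok, 7→ok, 8→ok.
At position 0: ○□(¬c → d) is false; □(b → b U ¬c) is true; so ○□(¬c → d) ∨ □(b → b U ¬c) is true.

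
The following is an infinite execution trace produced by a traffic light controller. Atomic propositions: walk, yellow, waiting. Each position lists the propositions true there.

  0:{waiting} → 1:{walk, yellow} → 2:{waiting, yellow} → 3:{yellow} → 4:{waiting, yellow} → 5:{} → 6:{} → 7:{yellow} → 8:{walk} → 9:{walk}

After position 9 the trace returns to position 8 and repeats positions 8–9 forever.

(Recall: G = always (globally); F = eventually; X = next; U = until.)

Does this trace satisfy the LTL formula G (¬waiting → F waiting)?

Violated

¬waiting → F waiting must hold at every position from 0 onward. It fails at position 5, so G (¬waiting → F waiting) is false.
Positions where ¬waiting holds: 1, 3, 5, 6, 7, 8, 9.
Check F waiting at each: 1→ok, 3→ok, 5→fails, 6→fails, 7→fails, 8→fails, 9→fails.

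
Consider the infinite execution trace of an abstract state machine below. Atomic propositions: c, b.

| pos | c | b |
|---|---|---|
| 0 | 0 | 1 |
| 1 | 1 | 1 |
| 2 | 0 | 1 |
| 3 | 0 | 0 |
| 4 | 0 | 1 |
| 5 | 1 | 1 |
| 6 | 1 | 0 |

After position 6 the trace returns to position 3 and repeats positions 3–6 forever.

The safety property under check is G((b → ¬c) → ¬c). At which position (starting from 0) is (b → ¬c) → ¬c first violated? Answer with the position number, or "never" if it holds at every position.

6

Check (b → ¬c) → ¬c at each position in order: 0 ✓, 1 ✓, 2 ✓, 3 ✓, 4 ✓, 5 ✓.
At position 6 the labels are {c}, so (b → ¬c) → ¬c is false there. This is the first violation.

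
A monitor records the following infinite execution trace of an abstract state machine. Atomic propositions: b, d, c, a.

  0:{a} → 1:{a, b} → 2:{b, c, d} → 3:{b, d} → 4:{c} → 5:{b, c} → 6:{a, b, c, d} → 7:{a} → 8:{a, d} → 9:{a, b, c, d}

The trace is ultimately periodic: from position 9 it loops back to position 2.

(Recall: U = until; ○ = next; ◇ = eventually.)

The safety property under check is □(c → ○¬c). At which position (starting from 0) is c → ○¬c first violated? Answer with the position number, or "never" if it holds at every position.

4

Check c → ○¬c at each position in order: 0 ✓, 1 ✓, 2 ✓, 3 ✓.
At position 4 the labels are {c} and the next position 5 has {b, c}, so c → ○¬c is false there. This is the first violation.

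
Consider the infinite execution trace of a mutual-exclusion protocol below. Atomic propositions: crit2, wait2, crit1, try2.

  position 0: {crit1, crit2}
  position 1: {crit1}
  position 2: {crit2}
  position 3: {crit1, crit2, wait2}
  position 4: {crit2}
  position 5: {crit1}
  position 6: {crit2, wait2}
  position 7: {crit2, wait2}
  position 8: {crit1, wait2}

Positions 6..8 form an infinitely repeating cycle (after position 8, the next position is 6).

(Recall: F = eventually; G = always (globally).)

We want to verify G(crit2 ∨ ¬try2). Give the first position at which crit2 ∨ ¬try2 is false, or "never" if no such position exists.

never

crit2 ∨ ¬try2 holds at every position 0..8, and those are all the positions the trace ever visits, so the invariant G(crit2 ∨ ¬try2) is never violated.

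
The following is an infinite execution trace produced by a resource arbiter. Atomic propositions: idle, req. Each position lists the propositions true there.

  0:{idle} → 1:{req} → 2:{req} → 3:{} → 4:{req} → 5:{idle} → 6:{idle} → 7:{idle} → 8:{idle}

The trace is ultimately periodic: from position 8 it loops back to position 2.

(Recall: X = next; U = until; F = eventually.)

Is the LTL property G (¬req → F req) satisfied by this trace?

¬req → F req holds at every position 0..8, and those are all positions ever visited, so G (¬req → F req) holds.
Positions where ¬req holds: 0, 3, 5, 6, 7, 8.
Check F req at each: 0→ok, 3→ok, 5→ok, 6→ok, 7→ok, 8→ok.

Yes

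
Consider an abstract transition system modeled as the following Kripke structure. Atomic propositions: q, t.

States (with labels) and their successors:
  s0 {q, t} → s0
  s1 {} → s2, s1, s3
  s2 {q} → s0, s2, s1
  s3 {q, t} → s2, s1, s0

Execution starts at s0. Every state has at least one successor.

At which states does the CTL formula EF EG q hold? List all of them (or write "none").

States satisfying EG q: {s0, s2, s3}.
States satisfying EF EG q: {s0, s1, s2, s3}.

{s0, s1, s2, s3}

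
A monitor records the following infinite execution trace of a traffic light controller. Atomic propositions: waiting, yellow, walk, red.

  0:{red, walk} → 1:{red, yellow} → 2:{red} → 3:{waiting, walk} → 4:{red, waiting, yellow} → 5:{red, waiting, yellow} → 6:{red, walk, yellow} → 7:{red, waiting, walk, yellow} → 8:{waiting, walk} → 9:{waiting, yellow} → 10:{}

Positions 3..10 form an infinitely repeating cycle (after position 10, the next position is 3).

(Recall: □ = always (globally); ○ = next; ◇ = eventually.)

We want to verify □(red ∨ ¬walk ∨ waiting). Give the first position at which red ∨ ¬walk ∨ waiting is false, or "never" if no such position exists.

red ∨ ¬walk ∨ waiting holds at every position 0..10, and those are all the positions the trace ever visits, so the invariant □(red ∨ ¬walk ∨ waiting) is never violated.

never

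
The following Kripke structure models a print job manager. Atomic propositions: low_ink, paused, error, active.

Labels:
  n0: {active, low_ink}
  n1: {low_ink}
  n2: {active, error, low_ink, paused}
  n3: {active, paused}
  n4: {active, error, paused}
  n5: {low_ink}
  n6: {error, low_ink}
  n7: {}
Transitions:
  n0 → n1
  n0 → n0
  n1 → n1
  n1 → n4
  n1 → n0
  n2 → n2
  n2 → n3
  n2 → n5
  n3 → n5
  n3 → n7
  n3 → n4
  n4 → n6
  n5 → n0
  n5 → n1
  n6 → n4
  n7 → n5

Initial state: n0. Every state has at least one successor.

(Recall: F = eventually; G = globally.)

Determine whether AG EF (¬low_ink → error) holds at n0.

Yes

States satisfying EF (¬low_ink → error): {n0, n1, n2, n3, n4, n5, n6, n7}.
States satisfying AG EF (¬low_ink → error): {n0, n1, n2, n3, n4, n5, n6, n7}.
Every state reachable from n0 satisfies EF (¬low_ink → error).
n0 ∈ Sat(AG EF (¬low_ink → error)).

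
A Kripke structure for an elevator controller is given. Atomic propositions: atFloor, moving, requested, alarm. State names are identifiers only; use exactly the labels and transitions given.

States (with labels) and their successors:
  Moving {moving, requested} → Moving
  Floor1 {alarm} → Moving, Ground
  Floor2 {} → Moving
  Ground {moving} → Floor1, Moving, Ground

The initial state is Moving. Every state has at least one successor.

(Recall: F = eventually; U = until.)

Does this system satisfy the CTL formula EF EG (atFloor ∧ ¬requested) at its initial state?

States satisfying EG (atFloor ∧ ¬requested): ∅.
States satisfying EF EG (atFloor ∧ ¬requested): ∅.
No suitable path/successor from Moving witnesses the formula.
Moving ∉ Sat(EF EG (atFloor ∧ ¬requested)).

Does not hold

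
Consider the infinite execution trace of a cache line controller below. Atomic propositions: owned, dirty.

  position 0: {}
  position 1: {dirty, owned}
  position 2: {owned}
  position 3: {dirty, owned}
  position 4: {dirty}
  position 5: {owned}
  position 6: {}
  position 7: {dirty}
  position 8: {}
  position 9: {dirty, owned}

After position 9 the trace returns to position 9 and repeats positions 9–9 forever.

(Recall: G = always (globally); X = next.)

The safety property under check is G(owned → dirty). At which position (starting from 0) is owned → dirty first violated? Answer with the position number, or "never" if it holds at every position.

Check owned → dirty at each position in order: 0 ✓, 1 ✓.
At position 2 the labels are {owned}, so owned → dirty is false there. This is the first violation.

2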